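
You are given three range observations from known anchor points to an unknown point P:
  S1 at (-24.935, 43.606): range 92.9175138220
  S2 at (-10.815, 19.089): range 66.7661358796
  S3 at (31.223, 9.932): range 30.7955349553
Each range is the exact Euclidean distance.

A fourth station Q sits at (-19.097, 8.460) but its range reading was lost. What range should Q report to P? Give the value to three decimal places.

69.152

eq1: (x + 24.935)² + (y − 43.606)² = 92.9175138220²
eq2: (x + 10.815)² + (y − 19.089)² = 66.7661358796²
eq3: (x − 31.223)² + (y − 9.932)² = 30.7955349553²
eq3−eq1, eq3−eq2 (x²,y² cancel):
  -112.316·x + 67.348·y = -6235.582294
  -84.076·x + 18.314·y = -4101.518134
det = -112.316·18.314 − 67.348·-84.076 = 3605.395224
x = (-6235.582294·18.314 − 67.348·-4101.518134) / 3605.395224 = 44.941145
y = (-112.316·-4101.518134 − -6235.582294·-84.076) / 3605.395224 = -17.639316
|P − Q| = √((44.941145 − -19.097)² + (-17.639316 − 8.460)²) = 69.152428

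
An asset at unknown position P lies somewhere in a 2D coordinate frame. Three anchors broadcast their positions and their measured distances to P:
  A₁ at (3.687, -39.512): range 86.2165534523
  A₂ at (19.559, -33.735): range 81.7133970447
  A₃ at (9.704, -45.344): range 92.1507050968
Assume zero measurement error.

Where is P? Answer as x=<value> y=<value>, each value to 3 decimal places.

x=5.120 y=46.693

eq1: (x − 3.687)² + (y + 39.512)² = 86.2165534523²
eq2: (x − 19.559)² + (y + 33.735)² = 81.7133970447²
eq3: (x − 9.704)² + (y + 45.344)² = 92.1507050968²
eq2−eq1, eq2−eq3 (x²,y² cancel):
  -31.744·x − 11.554·y = -702.027426
  -19.710·x − 23.218·y = -1185.031947
det = -31.744·-23.218 − -11.554·-19.710 = 509.302852
x = (-702.027426·-23.218 − -11.554·-1185.031947) / 509.302852 = 5.120359
y = (-31.744·-1185.031947 − -702.027426·-19.710) / 509.302852 = 46.692638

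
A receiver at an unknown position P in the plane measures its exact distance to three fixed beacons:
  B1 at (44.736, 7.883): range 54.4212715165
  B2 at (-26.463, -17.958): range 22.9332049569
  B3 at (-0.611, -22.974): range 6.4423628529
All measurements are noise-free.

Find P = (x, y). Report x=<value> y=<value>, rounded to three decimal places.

eq1: (x − 44.736)² + (y − 7.883)² = 54.4212715165²
eq2: (x + 26.463)² + (y + 17.958)² = 22.9332049569²
eq3: (x + 0.611)² + (y + 22.974)² = 6.4423628529²
eq2−eq3, eq2−eq1 (x²,y² cancel):
  51.704·x − 10.032·y = -10.174286
  142.398·x + 51.682·y = -1395.071652
det = 51.704·51.682 − -10.032·142.398 = 4100.702864
x = (-10.174286·51.682 − -10.032·-1395.071652) / 4100.702864 = -3.541146
y = (51.704·-1395.071652 − -10.174286·142.398) / 4100.702864 = -17.236554

x=-3.541 y=-17.237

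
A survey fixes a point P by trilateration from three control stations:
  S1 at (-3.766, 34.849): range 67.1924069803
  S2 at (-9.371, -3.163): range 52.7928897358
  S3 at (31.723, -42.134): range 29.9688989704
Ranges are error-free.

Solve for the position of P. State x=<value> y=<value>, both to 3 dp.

x=42.280 y=-14.086

eq1: (x + 3.766)² + (y − 34.849)² = 67.1924069803²
eq2: (x + 9.371)² + (y + 3.163)² = 52.7928897358²
eq3: (x − 31.723)² + (y + 42.134)² = 29.9688989704²
eq3−eq2, eq3−eq1 (x²,y² cancel):
  -82.188·x + 77.942·y = -4572.756776
  -70.978·x + 153.966·y = -5169.671778
det = -82.188·153.966 − 77.942·-70.978 = -7121.990332
x = (-4572.756776·153.966 − 77.942·-5169.671778) / -7121.990332 = 42.279545
y = (-82.188·-5169.671778 − -4572.756776·-70.978) / -7121.990332 = -14.085929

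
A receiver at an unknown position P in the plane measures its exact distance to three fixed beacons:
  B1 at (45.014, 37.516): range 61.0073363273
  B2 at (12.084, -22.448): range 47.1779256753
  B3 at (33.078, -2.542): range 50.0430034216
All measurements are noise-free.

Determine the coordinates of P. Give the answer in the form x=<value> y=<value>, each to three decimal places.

eq1: (x − 45.014)² + (y − 37.516)² = 61.0073363273²
eq2: (x − 12.084)² + (y + 22.448)² = 47.1779256753²
eq3: (x − 33.078)² + (y + 2.542)² = 50.0430034216²
eq2−eq3, eq2−eq1 (x²,y² cancel):
  41.988·x + 39.812·y = 172.134568
  65.860·x + 119.928·y = 1287.636277
det = 41.988·119.928 − 39.812·65.860 = 2413.518544
x = (172.134568·119.928 − 39.812·1287.636277) / 2413.518544 = -12.686715
y = (41.988·1287.636277 − 172.134568·65.860) / 2413.518544 = 17.703816

x=-12.687 y=17.704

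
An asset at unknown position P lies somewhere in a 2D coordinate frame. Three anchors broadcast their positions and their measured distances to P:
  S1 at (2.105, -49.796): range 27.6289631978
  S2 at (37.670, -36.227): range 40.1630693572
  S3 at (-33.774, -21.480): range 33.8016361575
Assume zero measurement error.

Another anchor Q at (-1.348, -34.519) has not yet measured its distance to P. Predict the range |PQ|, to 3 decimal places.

eq1: (x − 2.105)² + (y + 49.796)² = 27.6289631978²
eq2: (x − 37.670)² + (y + 36.227)² = 40.1630693572²
eq3: (x + 33.774)² + (y + 21.480)² = 33.8016361575²
eq3−eq1, eq3−eq2 (x²,y² cancel):
  71.758·x − 56.632·y = 1261.190165
  142.888·x − 29.494·y = 658.829420
det = 71.758·-29.494 − -56.632·142.888 = 5975.602764
x = (1261.190165·-29.494 − -56.632·658.829420) / 5975.602764 = 0.018958
y = (71.758·658.829420 − 1261.190165·142.888) / 5975.602764 = -22.245900
|P − Q| = √((0.018958 − -1.348)² + (-22.245900 − -34.519)²) = 12.348991

12.349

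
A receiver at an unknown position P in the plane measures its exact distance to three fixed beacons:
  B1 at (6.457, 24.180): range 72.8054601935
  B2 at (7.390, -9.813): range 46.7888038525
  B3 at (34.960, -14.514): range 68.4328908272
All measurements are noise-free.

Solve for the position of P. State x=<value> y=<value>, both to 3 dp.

eq1: (x − 6.457)² + (y − 24.180)² = 72.8054601935²
eq2: (x − 7.390)² + (y + 9.813)² = 46.7888038525²
eq3: (x − 34.960)² + (y + 14.514)² = 68.4328908272²
eq3−eq1, eq3−eq2 (x²,y² cancel):
  -57.006·x + 77.388·y = -1424.067034
  -55.140·x + 9.402·y = 1211.917654
det = -57.006·9.402 − 77.388·-55.140 = 3731.203908
x = (-1424.067034·9.402 − 77.388·1211.917654) / 3731.203908 = -28.724499
y = (-57.006·1211.917654 − -1424.067034·-55.140) / 3731.203908 = -39.560860

x=-28.724 y=-39.561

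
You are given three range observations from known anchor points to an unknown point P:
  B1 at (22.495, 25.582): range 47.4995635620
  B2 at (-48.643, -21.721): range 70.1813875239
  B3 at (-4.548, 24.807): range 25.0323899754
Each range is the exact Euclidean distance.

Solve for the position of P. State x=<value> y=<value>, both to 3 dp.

eq1: (x − 22.495)² + (y − 25.582)² = 47.4995635620²
eq2: (x + 48.643)² + (y + 21.721)² = 70.1813875239²
eq3: (x + 4.548)² + (y − 24.807)² = 25.0323899754²
eq1−eq2, eq1−eq3 (x²,y² cancel):
  -142.276·x − 94.606·y = -991.739075
  -54.086·x − 1.550·y = 1105.195795
det = -142.276·-1.550 − -94.606·-54.086 = -4896.332316
x = (-991.739075·-1.550 − -94.606·1105.195795) / -4896.332316 = -21.668331
y = (-142.276·1105.195795 − -991.739075·-54.086) / -4896.332316 = 43.069388

x=-21.668 y=43.069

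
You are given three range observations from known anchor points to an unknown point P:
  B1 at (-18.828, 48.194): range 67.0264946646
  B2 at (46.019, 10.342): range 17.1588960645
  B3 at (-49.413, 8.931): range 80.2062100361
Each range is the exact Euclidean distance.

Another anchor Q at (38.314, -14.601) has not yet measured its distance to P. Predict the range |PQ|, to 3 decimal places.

eq1: (x + 18.828)² + (y − 48.194)² = 67.0264946646²
eq2: (x − 46.019)² + (y − 10.342)² = 17.1588960645²
eq3: (x + 49.413)² + (y − 8.931)² = 80.2062100361²
eq3−eq2, eq3−eq1 (x²,y² cancel):
  190.864·x + 2.822·y = 5841.906409
  61.170·x + 78.526·y = 2096.233031
det = 190.864·78.526 − 2.822·61.170 = 14815.164724
x = (5841.906409·78.526 − 2.822·2096.233031) / 14815.164724 = 30.565031
y = (190.864·2096.233031 − 5841.906409·61.170) / 14815.164724 = 2.885287
|P − Q| = √((30.565031 − 38.314)² + (2.885287 − -14.601)²) = 19.126337

19.126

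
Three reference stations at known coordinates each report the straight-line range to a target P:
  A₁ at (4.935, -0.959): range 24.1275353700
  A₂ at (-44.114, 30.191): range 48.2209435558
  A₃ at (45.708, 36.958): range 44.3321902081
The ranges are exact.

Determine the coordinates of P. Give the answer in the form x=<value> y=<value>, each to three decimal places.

x=3.587 y=23.131

eq1: (x − 4.935)² + (y + 0.959)² = 24.1275353700²
eq2: (x + 44.114)² + (y − 30.191)² = 48.2209435558²
eq3: (x − 45.708)² + (y − 36.958)² = 44.3321902081²
eq3−eq2, eq3−eq1 (x²,y² cancel):
  -179.644·x − 13.534·y = -957.489860
  -81.546·x − 75.834·y = -2046.635996
det = -179.644·-75.834 − -13.534·-81.546 = 12519.479532
x = (-957.489860·-75.834 − -13.534·-2046.635996) / 12519.479532 = 3.587299
y = (-179.644·-2046.635996 − -957.489860·-81.546) / 12519.479532 = 23.130866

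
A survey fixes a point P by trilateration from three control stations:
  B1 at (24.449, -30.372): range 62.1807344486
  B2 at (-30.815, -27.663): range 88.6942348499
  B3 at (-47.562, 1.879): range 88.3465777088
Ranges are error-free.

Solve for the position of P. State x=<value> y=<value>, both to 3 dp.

eq1: (x − 24.449)² + (y + 30.372)² = 62.1807344486²
eq2: (x + 30.815)² + (y + 27.663)² = 88.6942348499²
eq3: (x + 47.562)² + (y − 1.879)² = 88.3465777088²
eq3−eq2, eq3−eq1 (x²,y² cancel):
  33.494·x − 59.084·y = -612.418194
  144.022·x − 64.502·y = 3193.211556
det = 33.494·-64.502 − -59.084·144.022 = 6348.965860
x = (-612.418194·-64.502 − -59.084·3193.211556) / 6348.965860 = 35.938122
y = (33.494·3193.211556 − -612.418194·144.022) / 6348.965860 = 30.738096

x=35.938 y=30.738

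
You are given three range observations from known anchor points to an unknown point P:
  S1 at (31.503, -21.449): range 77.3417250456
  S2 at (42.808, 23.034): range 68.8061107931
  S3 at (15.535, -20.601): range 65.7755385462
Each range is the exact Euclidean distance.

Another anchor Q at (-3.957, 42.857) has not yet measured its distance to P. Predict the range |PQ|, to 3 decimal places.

24.766

eq1: (x − 31.503)² + (y + 21.449)² = 77.3417250456²
eq2: (x − 42.808)² + (y − 23.034)² = 68.8061107931²
eq3: (x − 15.535)² + (y + 20.601)² = 65.7755385462²
eq2−eq1, eq2−eq3 (x²,y² cancel):
  -22.610·x − 88.966·y = -2158.052961
  -54.546·x − 87.270·y = -1289.493183
det = -22.610·-87.270 − -88.966·-54.546 = -2879.564736
x = (-2158.052961·-87.270 − -88.966·-1289.493183) / -2879.564736 = -25.563666
y = (-22.610·-1289.493183 − -2158.052961·-54.546) / -2879.564736 = 30.753855
|P − Q| = √((-25.563666 − -3.957)² + (30.753855 − 42.857)²) = 24.765584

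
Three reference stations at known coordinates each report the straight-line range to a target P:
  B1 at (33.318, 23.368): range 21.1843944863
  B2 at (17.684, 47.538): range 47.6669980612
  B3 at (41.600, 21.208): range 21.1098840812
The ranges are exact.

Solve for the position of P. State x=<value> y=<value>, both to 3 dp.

x=32.411 y=2.203

eq1: (x − 33.318)² + (y − 23.368)² = 21.1843944863²
eq2: (x − 17.684)² + (y − 47.538)² = 47.6669980612²
eq3: (x − 41.600)² + (y − 21.208)² = 21.1098840812²
eq3−eq2, eq3−eq1 (x²,y² cancel):
  -47.832·x + 52.660·y = -1434.269462
  -16.564·x + 4.320·y = -527.338080
det = -47.832·4.320 − 52.660·-16.564 = 665.626000
x = (-1434.269462·4.320 − 52.660·-527.338080) / 665.626000 = 32.410962
y = (-47.832·-527.338080 − -1434.269462·-16.564) / 665.626000 = 2.203032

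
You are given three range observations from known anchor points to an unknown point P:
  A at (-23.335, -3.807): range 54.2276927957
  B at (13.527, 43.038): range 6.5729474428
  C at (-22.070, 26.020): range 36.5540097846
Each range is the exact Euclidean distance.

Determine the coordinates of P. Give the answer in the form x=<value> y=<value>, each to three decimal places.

x=12.952 y=36.490

eq1: (x + 23.335)² + (y + 3.807)² = 54.2276927957²
eq2: (x − 13.527)² + (y − 43.038)² = 6.5729474428²
eq3: (x + 22.070)² + (y − 26.020)² = 36.5540097846²
eq1−eq3, eq1−eq2 (x²,y² cancel):
  2.530·x + 59.654·y = 2209.556861
  73.724·x + 93.690·y = 4373.672727
det = 2.530·93.690 − 59.654·73.724 = -4160.895796
x = (2209.556861·93.690 − 59.654·4373.672727) / -4160.895796 = 12.952425
y = (2.530·4373.672727 − 2209.556861·73.724) / -4160.895796 = 36.490214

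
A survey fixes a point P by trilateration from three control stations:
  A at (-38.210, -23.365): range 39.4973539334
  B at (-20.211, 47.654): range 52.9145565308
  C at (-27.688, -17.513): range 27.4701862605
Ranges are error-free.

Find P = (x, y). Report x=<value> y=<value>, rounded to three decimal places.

eq1: (x + 38.210)² + (y + 23.365)² = 39.4973539334²
eq2: (x + 20.211)² + (y − 47.654)² = 52.9145565308²
eq3: (x + 27.688)² + (y + 17.513)² = 27.4701862605²
eq2−eq3, eq2−eq1 (x²,y² cancel):
  -14.954·x − 130.334·y = 439.281436
  -35.998·x − 142.038·y = 566.448413
det = -14.954·-142.038 − -130.334·-35.998 = -2567.727080
x = (439.281436·-142.038 − -130.334·566.448413) / -2567.727080 = -4.452510
y = (-14.954·566.448413 − 439.281436·-35.998) / -2567.727080 = -2.859565

x=-4.453 y=-2.860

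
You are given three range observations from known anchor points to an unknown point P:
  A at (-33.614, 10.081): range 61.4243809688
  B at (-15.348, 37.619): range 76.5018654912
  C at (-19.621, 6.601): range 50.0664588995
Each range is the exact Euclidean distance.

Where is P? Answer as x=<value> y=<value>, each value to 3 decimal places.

eq1: (x + 33.614)² + (y − 10.081)² = 61.4243809688²
eq2: (x + 15.348)² + (y − 37.619)² = 76.5018654912²
eq3: (x + 19.621)² + (y − 6.601)² = 50.0664588995²
eq2−eq3, eq2−eq1 (x²,y² cancel):
  -8.546·x − 62.036·y = 2123.691694
  -36.532·x − 55.076·y = 1660.358138
det = -8.546·-55.076 − -62.036·-36.532 = -1795.619656
x = (2123.691694·-55.076 − -62.036·1660.358138) / -1795.619656 = 7.775848
y = (-8.546·1660.358138 − 2123.691694·-36.532) / -1795.619656 = -35.304405

x=7.776 y=-35.304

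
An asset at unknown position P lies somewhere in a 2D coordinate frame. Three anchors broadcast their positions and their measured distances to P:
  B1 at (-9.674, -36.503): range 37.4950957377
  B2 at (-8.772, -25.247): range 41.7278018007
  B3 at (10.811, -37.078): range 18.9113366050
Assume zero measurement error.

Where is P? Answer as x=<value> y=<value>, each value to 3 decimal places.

x=25.823 y=-48.579

eq1: (x + 9.674)² + (y + 36.503)² = 37.4950957377²
eq2: (x + 8.772)² + (y + 25.247)² = 41.7278018007²
eq3: (x − 10.811)² + (y + 37.078)² = 18.9113366050²
eq2−eq1, eq2−eq3 (x²,y² cancel):
  -1.804·x − 22.512·y = 1047.023531
  39.166·x − 23.662·y = 2160.867603
det = -1.804·-23.662 − -22.512·39.166 = 924.391240
x = (1047.023531·-23.662 − -22.512·2160.867603) / 924.391240 = 25.823244
y = (-1.804·2160.867603 − 1047.023531·39.166) / 924.391240 = -48.578921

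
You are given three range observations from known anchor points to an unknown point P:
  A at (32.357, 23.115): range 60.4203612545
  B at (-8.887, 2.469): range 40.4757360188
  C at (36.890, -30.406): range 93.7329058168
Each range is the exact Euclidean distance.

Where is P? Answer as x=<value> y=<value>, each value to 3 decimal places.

eq1: (x − 32.357)² + (y − 23.115)² = 60.4203612545²
eq2: (x + 8.887)² + (y − 2.469)² = 40.4757360188²
eq3: (x − 36.890)² + (y + 30.406)² = 93.7329058168²
eq1−eq2, eq1−eq3 (x²,y² cancel):
  -82.488·x − 41.292·y = 516.130904
  9.066·x − 107.042·y = -4431.119317
det = -82.488·-107.042 − -41.292·9.066 = 9204.033768
x = (516.130904·-107.042 − -41.292·-4431.119317) / 9204.033768 = -25.881855
y = (-82.488·-4431.119317 − 516.130904·9.066) / 9204.033768 = 39.203999

x=-25.882 y=39.204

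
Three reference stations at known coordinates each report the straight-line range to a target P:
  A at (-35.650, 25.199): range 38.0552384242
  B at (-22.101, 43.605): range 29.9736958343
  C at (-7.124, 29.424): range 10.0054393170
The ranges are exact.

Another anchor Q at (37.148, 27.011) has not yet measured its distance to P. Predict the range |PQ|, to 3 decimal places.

eq1: (x + 35.650)² + (y − 25.199)² = 38.0552384242²
eq2: (x + 22.101)² + (y − 43.605)² = 29.9736958343²
eq3: (x + 7.124)² + (y − 29.424)² = 10.0054393170²
eq2−eq3, eq2−eq1 (x²,y² cancel):
  29.954·x − 28.362·y = -675.013448
  -27.098·x − 36.812·y = -1033.716855
det = 29.954·-36.812 − -28.362·-27.098 = -1871.220124
x = (-675.013448·-36.812 − -28.362·-1033.716855) / -1871.220124 = 2.388646
y = (29.954·-1033.716855 − -675.013448·-27.098) / -1871.220124 = 26.322648
|P − Q| = √((2.388646 − 37.148)² + (26.322648 − 27.011)²) = 34.766169

34.766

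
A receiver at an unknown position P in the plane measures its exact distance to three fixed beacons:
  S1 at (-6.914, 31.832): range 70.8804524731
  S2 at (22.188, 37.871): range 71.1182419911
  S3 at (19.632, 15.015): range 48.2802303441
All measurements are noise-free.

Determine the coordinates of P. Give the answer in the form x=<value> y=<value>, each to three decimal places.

eq1: (x + 6.914)² + (y − 31.832)² = 70.8804524731²
eq2: (x − 22.188)² + (y − 37.871)² = 71.1182419911²
eq3: (x − 19.632)² + (y − 15.015)² = 48.2802303441²
eq3−eq1, eq3−eq2 (x²,y² cancel):
  -53.092·x + 33.634·y = -2242.843930
  5.112·x + 45.712·y = -1411.169366
det = -53.092·45.712 − 33.634·5.112 = -2598.878512
x = (-2242.843930·45.712 − 33.634·-1411.169366) / -2598.878512 = 21.186681
y = (-53.092·-1411.169366 − -2242.843930·5.112) / -2598.878512 = -33.240193

x=21.187 y=-33.240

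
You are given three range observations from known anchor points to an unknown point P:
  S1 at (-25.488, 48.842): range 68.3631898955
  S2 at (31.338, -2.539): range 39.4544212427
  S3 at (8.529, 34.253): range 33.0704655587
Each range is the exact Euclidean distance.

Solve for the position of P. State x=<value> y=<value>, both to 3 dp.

x=41.573 y=35.565

eq1: (x + 25.488)² + (y − 48.842)² = 68.3631898955²
eq2: (x − 31.338)² + (y + 2.539)² = 39.4544212427²
eq3: (x − 8.529)² + (y − 34.253)² = 33.0704655587²
eq1−eq2, eq1−eq3 (x²,y² cancel):
  113.652·x − 102.762·y = 1070.212034
  68.034·x − 29.178·y = 1790.702782
det = 113.652·-29.178 − -102.762·68.034 = 3675.171852
x = (1070.212034·-29.178 − -102.762·1790.702782) / 3675.171852 = 41.573444
y = (113.652·1790.702782 − 1070.212034·68.034) / 3675.171852 = 35.564635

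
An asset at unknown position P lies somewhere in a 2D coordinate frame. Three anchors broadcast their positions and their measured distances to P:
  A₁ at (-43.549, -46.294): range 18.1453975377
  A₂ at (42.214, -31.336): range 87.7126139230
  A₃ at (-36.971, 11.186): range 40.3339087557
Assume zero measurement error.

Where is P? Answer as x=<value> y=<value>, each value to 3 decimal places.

eq1: (x + 43.549)² + (y + 46.294)² = 18.1453975377²
eq2: (x − 42.214)² + (y + 31.336)² = 87.7126139230²
eq3: (x + 36.971)² + (y − 11.186)² = 40.3339087557²
eq1−eq3, eq1−eq2 (x²,y² cancel):
  13.156·x + 114.960·y = -3845.237144
  171.526·x + 29.916·y = -8639.930334
det = 13.156·29.916 − 114.960·171.526 = -19325.054064
x = (-3845.237144·29.916 − 114.960·-8639.930334) / -19325.054064 = -45.444234
y = (13.156·-8639.930334 − -3845.237144·171.526) / -19325.054064 = -28.247850

x=-45.444 y=-28.248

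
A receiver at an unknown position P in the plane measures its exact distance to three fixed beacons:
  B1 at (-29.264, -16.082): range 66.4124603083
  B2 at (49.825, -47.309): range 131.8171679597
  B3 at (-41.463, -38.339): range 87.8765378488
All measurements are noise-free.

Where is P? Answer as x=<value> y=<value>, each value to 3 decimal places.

x=-39.619 y=49.518

eq1: (x + 29.264)² + (y + 16.082)² = 66.4124603083²
eq2: (x − 49.825)² + (y + 47.309)² = 131.8171679597²
eq3: (x + 41.463)² + (y + 38.339)² = 87.8765378488²
eq2−eq1, eq2−eq3 (x²,y² cancel):
  -158.178·x + 62.454·y = 9359.491199
  -182.576·x + 17.940·y = 8121.867049
det = -158.178·17.940 − 62.454·-182.576 = 8564.888184
x = (9359.491199·17.940 − 62.454·8121.867049) / 8564.888184 = -39.619176
y = (-158.178·8121.867049 − 9359.491199·-182.576) / 8564.888184 = 49.518192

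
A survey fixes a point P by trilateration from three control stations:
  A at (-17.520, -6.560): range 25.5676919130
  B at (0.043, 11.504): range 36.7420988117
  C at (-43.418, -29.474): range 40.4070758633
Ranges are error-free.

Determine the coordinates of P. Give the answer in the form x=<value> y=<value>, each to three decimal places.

x=-36.682 y=10.368

eq1: (x + 17.520)² + (y + 6.560)² = 25.5676919130²
eq2: (x − 0.043)² + (y − 11.504)² = 36.7420988117²
eq3: (x + 43.418)² + (y + 29.474)² = 40.4070758633²
eq3−eq2, eq3−eq1 (x²,y² cancel):
  86.922·x + 81.956·y = -2338.745580
  51.796·x + 45.828·y = -1424.830490
det = 86.922·45.828 − 81.956·51.796 = -261.531560
x = (-2338.745580·45.828 − 81.956·-1424.830490) / -261.531560 = -36.681520
y = (86.922·-1424.830490 − -2338.745580·51.796) / -261.531560 = 10.367582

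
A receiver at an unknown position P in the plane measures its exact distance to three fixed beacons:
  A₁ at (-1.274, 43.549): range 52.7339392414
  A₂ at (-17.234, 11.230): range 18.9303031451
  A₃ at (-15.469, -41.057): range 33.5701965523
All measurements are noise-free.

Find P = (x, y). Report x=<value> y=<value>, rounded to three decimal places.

x=-14.494 y=-7.501

eq1: (x + 1.274)² + (y − 43.549)² = 52.7339392414²
eq2: (x + 17.234)² + (y − 11.230)² = 18.9303031451²
eq3: (x + 15.469)² + (y + 41.057)² = 33.5701965523²
eq3−eq1, eq3−eq2 (x²,y² cancel):
  28.390·x + 169.212·y = -1680.738984
  -3.530·x + 104.574·y = -733.241835
det = 28.390·104.574 − 169.212·-3.530 = 3566.174220
x = (-1680.738984·104.574 − 169.212·-733.241835) / 3566.174220 = -14.494043
y = (28.390·-733.241835 − -1680.738984·-3.530) / 3566.174220 = -7.500964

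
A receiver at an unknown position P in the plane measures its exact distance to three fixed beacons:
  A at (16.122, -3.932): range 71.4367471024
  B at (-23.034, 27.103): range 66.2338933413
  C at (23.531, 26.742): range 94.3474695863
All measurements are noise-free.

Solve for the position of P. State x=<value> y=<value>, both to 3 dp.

eq1: (x − 16.122)² + (y + 3.932)² = 71.4367471024²
eq2: (x + 23.034)² + (y − 27.103)² = 66.2338933413²
eq3: (x − 23.531)² + (y − 26.742)² = 94.3474695863²
eq1−eq2, eq1−eq3 (x²,y² cancel):
  -78.312·x + 62.070·y = 1706.038466
  14.818·x + 61.348·y = -2804.773164
det = -78.312·61.348 − 62.070·14.818 = -5724.037836
x = (1706.038466·61.348 − 62.070·-2804.773164) / -5724.037836 = -48.698895
y = (-78.312·-2804.773164 − 1706.038466·14.818) / -5724.037836 = -33.956330

x=-48.699 y=-33.956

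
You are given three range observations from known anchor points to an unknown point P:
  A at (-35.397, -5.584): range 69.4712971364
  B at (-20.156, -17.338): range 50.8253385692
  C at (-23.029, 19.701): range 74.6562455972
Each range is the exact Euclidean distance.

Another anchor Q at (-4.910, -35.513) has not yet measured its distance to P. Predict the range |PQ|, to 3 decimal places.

32.266

eq1: (x + 35.397)² + (y + 5.584)² = 69.4712971364²
eq2: (x + 20.156)² + (y + 17.338)² = 50.8253385692²
eq3: (x + 23.029)² + (y − 19.701)² = 74.6562455972²
eq1−eq3, eq1−eq2 (x²,y² cancel):
  24.736·x + 50.570·y = -1112.958304
  30.482·x − 23.508·y = 1665.788000
det = 24.736·-23.508 − 50.570·30.482 = -2122.968628
x = (-1112.958304·-23.508 − 50.570·1665.788000) / -2122.968628 = 27.355786
y = (24.736·1665.788000 − -1112.958304·30.482) / -2122.968628 = -35.389184
|P − Q| = √((27.355786 − -4.910)² + (-35.389184 − -35.513)²) = 32.266024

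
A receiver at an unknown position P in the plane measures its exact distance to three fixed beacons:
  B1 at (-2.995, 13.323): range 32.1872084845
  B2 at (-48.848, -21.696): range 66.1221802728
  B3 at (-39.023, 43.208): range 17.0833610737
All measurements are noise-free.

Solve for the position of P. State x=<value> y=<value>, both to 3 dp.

x=-22.481 y=38.942

eq1: (x + 2.995)² + (y − 13.323)² = 32.1872084845²
eq2: (x + 48.848)² + (y + 21.696)² = 66.1221802728²
eq3: (x + 39.023)² + (y − 43.208)² = 17.0833610737²
eq1−eq3, eq1−eq2 (x²,y² cancel):
  -72.056·x + 59.770·y = 3947.428603
  -91.706·x − 70.038·y = -665.755168
det = -72.056·-70.038 − 59.770·-91.706 = 10527.925748
x = (3947.428603·-70.038 − 59.770·-665.755168) / 10527.925748 = -22.480954
y = (-72.056·-665.755168 − 3947.428603·-91.706) / 10527.925748 = 38.941626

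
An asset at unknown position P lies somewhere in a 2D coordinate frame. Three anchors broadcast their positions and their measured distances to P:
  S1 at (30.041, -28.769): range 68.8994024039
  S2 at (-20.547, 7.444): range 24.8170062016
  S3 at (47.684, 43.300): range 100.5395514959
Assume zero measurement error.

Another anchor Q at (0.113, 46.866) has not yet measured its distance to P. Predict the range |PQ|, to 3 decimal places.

68.929

eq1: (x − 30.041)² + (y + 28.769)² = 68.8994024039²
eq2: (x + 20.547)² + (y − 7.444)² = 24.8170062016²
eq3: (x − 47.684)² + (y − 43.300)² = 100.5395514959²
eq3−eq1, eq3−eq2 (x²,y² cancel):
  -35.286·x − 144.138·y = 2942.536949
  -136.462·x − 71.712·y = 5821.256107
det = -35.286·-71.712 − -144.138·-136.462 = -17138.930124
x = (2942.536949·-71.712 − -144.138·5821.256107) / -17138.930124 = -36.644586
y = (-35.286·5821.256107 − 2942.536949·-136.462) / -17138.930124 = -11.443867
|P − Q| = √((-36.644586 − 0.113)² + (-11.443867 − 46.866)²) = 68.928664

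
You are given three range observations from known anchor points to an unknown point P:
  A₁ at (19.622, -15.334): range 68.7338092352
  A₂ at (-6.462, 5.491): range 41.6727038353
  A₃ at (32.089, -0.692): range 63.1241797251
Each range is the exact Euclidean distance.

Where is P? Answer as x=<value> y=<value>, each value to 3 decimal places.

eq1: (x − 19.622)² + (y + 15.334)² = 68.7338092352²
eq2: (x + 6.462)² + (y − 5.491)² = 41.6727038353²
eq3: (x − 32.089)² + (y + 0.692)² = 63.1241797251²
eq1−eq2, eq1−eq3 (x²,y² cancel):
  -52.168·x + 41.650·y = 2439.476372
  24.934·x + 29.284·y = 1149.702811
det = -52.168·29.284 − 41.650·24.934 = -2566.188812
x = (2439.476372·29.284 − 41.650·1149.702811) / -2566.188812 = -9.178009
y = (-52.168·1149.702811 − 2439.476372·24.934) / -2566.188812 = 47.075102

x=-9.178 y=47.075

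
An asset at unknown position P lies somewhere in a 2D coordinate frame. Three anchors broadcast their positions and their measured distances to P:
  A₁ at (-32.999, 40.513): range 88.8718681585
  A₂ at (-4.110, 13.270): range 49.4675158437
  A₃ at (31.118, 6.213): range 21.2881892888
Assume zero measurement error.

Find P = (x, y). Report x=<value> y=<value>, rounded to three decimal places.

eq1: (x + 32.999)² + (y − 40.513)² = 88.8718681585²
eq2: (x + 4.110)² + (y − 13.270)² = 49.4675158437²
eq3: (x − 31.118)² + (y − 6.213)² = 21.2881892888²
eq3−eq2, eq3−eq1 (x²,y² cancel):
  -70.456·x + 14.114·y = -2807.794414
  -128.234·x + 68.600·y = -5721.716070
det = -70.456·68.600 − 14.114·-128.234 = -3023.386924
x = (-2807.794414·68.600 − 14.114·-5721.716070) / -3023.386924 = 36.997711
y = (-70.456·-5721.716070 − -2807.794414·-128.234) / -3023.386924 = -14.247108

x=36.998 y=-14.247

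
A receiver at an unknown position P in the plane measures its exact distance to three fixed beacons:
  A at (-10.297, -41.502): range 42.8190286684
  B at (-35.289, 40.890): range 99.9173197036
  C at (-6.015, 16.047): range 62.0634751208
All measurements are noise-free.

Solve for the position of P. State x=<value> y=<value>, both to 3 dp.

x=31.716 y=-33.231

eq1: (x + 10.297)² + (y + 41.502)² = 42.8190286684²
eq2: (x + 35.289)² + (y − 40.890)² = 99.9173197036²
eq3: (x + 6.015)² + (y − 16.047)² = 62.0634751208²
eq1−eq2, eq1−eq3 (x²,y² cancel):
  -49.984·x + 164.784·y = -7061.140153
  8.564·x + 115.098·y = -3553.163507
det = -49.984·115.098 − 164.784·8.564 = -7164.268608
x = (-7061.140153·115.098 − 164.784·-3553.163507) / -7164.268608 = 31.715535
y = (-49.984·-3553.163507 − -7061.140153·8.564) / -7164.268608 = -33.230598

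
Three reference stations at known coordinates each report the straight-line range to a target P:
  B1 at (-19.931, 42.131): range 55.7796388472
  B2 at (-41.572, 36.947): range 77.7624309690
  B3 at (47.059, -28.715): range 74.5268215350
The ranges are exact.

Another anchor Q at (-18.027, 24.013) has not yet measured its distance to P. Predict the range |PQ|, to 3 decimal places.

eq1: (x + 19.931)² + (y − 42.131)² = 55.7796388472²
eq2: (x + 41.572)² + (y − 36.947)² = 77.7624309690²
eq3: (x − 47.059)² + (y + 28.715)² = 74.5268215350²
eq3−eq1, eq3−eq2 (x²,y² cancel):
  -133.980·x + 141.692·y = 1576.044234
  -177.262·x + 131.324·y = -438.537255
det = -133.980·131.324 − 141.692·-177.262 = 7521.817784
x = (1576.044234·131.324 − 141.692·-438.537255) / 7521.817784 = 35.777210
y = (-133.980·-438.537255 − 1576.044234·-177.262) / 7521.817784 = 44.952960
|P − Q| = √((35.777210 − -18.027)² + (44.952960 − 24.013)²) = 57.735387

57.735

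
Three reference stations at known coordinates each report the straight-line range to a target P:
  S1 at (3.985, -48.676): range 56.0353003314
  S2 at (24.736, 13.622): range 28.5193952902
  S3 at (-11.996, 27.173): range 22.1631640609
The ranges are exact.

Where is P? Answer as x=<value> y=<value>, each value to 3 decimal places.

eq1: (x − 3.985)² + (y + 48.676)² = 56.0353003314²
eq2: (x − 24.736)² + (y − 13.622)² = 28.5193952902²
eq3: (x + 11.996)² + (y − 27.173)² = 22.1631640609²
eq2−eq3, eq2−eq1 (x²,y² cancel):
  -73.464·x + 27.102·y = 406.997432
  -41.502·x − 124.596·y = -738.794355
det = -73.464·-124.596 − 27.102·-41.502 = 10278.107748
x = (406.997432·-124.596 − 27.102·-738.794355) / 10278.107748 = -2.985710
y = (-73.464·-738.794355 − 406.997432·-41.502) / 10278.107748 = 6.924037

x=-2.986 y=6.924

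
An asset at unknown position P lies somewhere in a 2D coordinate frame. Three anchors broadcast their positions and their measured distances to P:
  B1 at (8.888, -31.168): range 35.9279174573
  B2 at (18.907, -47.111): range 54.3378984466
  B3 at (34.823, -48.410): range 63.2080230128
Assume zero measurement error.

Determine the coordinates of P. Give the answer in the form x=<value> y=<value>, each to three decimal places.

eq1: (x − 8.888)² + (y + 31.168)² = 35.9279174573²
eq2: (x − 18.907)² + (y + 47.111)² = 54.3378984466²
eq3: (x − 34.823)² + (y + 48.410)² = 63.2080230128²
eq1−eq2, eq1−eq3 (x²,y² cancel):
  20.038·x − 31.886·y = -135.311753
  51.870·x − 34.484·y = -198.710259
det = 20.038·-34.484 − -31.886·51.870 = 962.936428
x = (-135.311753·-34.484 − -31.886·-198.710259) / 962.936428 = -1.734263
y = (20.038·-198.710259 − -135.311753·51.870) / 962.936428 = 3.153754

x=-1.734 y=3.154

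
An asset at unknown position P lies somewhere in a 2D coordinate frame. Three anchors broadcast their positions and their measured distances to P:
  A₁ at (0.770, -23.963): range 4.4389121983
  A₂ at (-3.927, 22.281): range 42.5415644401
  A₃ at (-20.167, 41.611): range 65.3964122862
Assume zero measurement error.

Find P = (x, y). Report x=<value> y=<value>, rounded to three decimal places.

x=2.312 y=-19.801

eq1: (x − 0.770)² + (y + 23.963)² = 4.4389121983²
eq2: (x + 3.927)² + (y − 22.281)² = 42.5415644401²
eq3: (x + 20.167)² + (y − 41.611)² = 65.3964122862²
eq2−eq1, eq2−eq3 (x²,y² cancel):
  9.394·x − 92.488·y = 1853.034743
  -32.480·x + 38.660·y = -840.587115
det = 9.394·38.660 − -92.488·-32.480 = -2640.838200
x = (1853.034743·38.660 − -92.488·-840.587115) / -2640.838200 = 2.312106
y = (9.394·-840.587115 − 1853.034743·-32.480) / -2640.838200 = -19.800567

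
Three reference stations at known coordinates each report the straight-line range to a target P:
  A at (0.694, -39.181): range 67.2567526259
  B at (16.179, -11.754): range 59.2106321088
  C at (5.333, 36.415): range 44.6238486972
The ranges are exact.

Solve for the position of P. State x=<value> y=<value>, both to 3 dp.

eq1: (x − 0.694)² + (y + 39.181)² = 67.2567526259²
eq2: (x − 16.179)² + (y + 11.754)² = 59.2106321088²
eq3: (x − 5.333)² + (y − 36.415)² = 44.6238486972²
eq2−eq1, eq2−eq3 (x²,y² cancel):
  -30.970·x − 54.854·y = 118.144021
  -21.692·x + 96.338·y = 2469.187639
det = -30.970·96.338 − -54.854·-21.692 = -4173.480828
x = (118.144021·96.338 − -54.854·2469.187639) / -4173.480828 = -35.180844
y = (-30.970·2469.187639 − 118.144021·-21.692) / -4173.480828 = 17.708949

x=-35.181 y=17.709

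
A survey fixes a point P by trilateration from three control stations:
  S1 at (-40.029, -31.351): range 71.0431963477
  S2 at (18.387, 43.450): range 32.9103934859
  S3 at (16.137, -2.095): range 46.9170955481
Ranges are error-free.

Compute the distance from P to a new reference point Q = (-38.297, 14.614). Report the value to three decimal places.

31.940

eq1: (x + 40.029)² + (y + 31.351)² = 71.0431963477²
eq2: (x − 18.387)² + (y − 43.450)² = 32.9103934859²
eq3: (x − 16.137)² + (y + 2.095)² = 46.9170955481²
eq3−eq1, eq3−eq2 (x²,y² cancel):
  -112.332·x − 58.512·y = -525.507645
  4.500·x + 91.090·y = 3079.312330
det = -112.332·91.090 − -58.512·4.500 = -9969.017880
x = (-525.507645·91.090 − -58.512·3079.312330) / -9969.017880 = -13.271942
y = (-112.332·3079.312330 − -525.507645·4.500) / -9969.017880 = 34.460820
|P − Q| = √((-13.271942 − -38.297)² + (34.460820 − 14.614)²) = 31.939783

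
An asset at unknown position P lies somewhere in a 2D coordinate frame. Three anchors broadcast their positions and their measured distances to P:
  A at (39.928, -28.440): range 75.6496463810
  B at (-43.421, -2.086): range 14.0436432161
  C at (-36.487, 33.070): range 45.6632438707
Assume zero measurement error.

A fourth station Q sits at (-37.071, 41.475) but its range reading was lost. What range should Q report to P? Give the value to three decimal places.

eq1: (x − 39.928)² + (y + 28.440)² = 75.6496463810²
eq2: (x + 43.421)² + (y + 2.086)² = 14.0436432161²
eq3: (x + 36.487)² + (y − 33.070)² = 45.6632438707²
eq3−eq1, eq3−eq2 (x²,y² cancel):
  152.830·x − 123.020·y = -3659.584442
  -13.868·x − 70.312·y = 1352.716494
det = 152.830·-70.312 − -123.020·-13.868 = -12451.824320
x = (-3659.584442·-70.312 − -123.020·1352.716494) / -12451.824320 = -34.029061
y = (152.830·1352.716494 − -3659.584442·-13.868) / -12451.824320 = -12.527043
|P − Q| = √((-34.029061 − -37.071)² + (-12.527043 − 41.475)²) = 54.087652

54.088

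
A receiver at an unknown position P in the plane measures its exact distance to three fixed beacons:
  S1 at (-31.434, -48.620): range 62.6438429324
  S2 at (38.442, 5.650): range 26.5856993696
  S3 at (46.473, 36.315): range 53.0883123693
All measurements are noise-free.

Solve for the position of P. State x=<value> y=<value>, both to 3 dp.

x=14.622 y=-6.157

eq1: (x + 31.434)² + (y + 48.620)² = 62.6438429324²
eq2: (x − 38.442)² + (y − 5.650)² = 26.5856993696²
eq3: (x − 46.473)² + (y − 36.315)² = 53.0883123693²
eq2−eq3, eq2−eq1 (x²,y² cancel):
  16.062·x + 61.330·y = -142.760409
  -139.752·x − 108.540·y = -1375.160754
det = 16.062·-108.540 − 61.330·-139.752 = 6827.620680
x = (-142.760409·-108.540 − 61.330·-1375.160754) / 6827.620680 = 14.622052
y = (16.062·-1375.160754 − -142.760409·-139.752) / 6827.620680 = -6.157179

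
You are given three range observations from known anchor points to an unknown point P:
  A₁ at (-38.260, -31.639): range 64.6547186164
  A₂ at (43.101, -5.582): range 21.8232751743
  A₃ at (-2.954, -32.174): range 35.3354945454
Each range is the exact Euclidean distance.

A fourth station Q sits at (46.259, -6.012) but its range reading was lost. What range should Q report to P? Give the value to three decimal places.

24.967

eq1: (x + 38.260)² + (y + 31.639)² = 64.6547186164²
eq2: (x − 43.101)² + (y + 5.582)² = 21.8232751743²
eq3: (x + 2.954)² + (y + 32.174)² = 35.3354945454²
eq1−eq2, eq1−eq3 (x²,y² cancel):
  162.722·x + 52.114·y = 3127.978304
  70.612·x − 1.070·y = 1510.673936
det = 162.722·-1.070 − 52.114·70.612 = -3853.986308
x = (3127.978304·-1.070 − 52.114·1510.673936) / -3853.986308 = 21.295924
y = (162.722·1510.673936 − 3127.978304·70.612) / -3853.986308 = -6.473059
|P − Q| = √((21.295924 − 46.259)² + (-6.473059 − -6.012)²) = 24.967334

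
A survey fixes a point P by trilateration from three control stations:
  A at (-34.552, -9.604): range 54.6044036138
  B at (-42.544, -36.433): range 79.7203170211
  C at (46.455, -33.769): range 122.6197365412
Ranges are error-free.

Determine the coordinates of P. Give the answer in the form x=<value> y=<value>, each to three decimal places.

eq1: (x + 34.552)² + (y + 9.604)² = 54.6044036138²
eq2: (x + 42.544)² + (y + 36.433)² = 79.7203170211²
eq3: (x − 46.455)² + (y + 33.769)² = 122.6197365412²
eq2−eq3, eq2−eq1 (x²,y² cancel):
  177.998·x + 5.328·y = -8519.213882
  15.984·x + 53.658·y = 1522.410147
det = 177.998·53.658 − 5.328·15.984 = 9465.853932
x = (-8519.213882·53.658 − 5.328·1522.410147) / 9465.853932 = -49.148802
y = (177.998·1522.410147 − -8519.213882·15.984) / 9465.853932 = 43.013243

x=-49.149 y=43.013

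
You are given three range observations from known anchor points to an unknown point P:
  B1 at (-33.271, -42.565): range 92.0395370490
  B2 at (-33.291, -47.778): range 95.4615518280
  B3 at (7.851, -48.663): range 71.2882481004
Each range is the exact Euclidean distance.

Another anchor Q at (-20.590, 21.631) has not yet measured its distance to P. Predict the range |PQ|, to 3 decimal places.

eq1: (x + 33.271)² + (y + 42.565)² = 92.0395370490²
eq2: (x + 33.291)² + (y + 47.778)² = 95.4615518280²
eq3: (x − 7.851)² + (y + 48.663)² = 71.2882481004²
eq1−eq2, eq1−eq3 (x²,y² cancel):
  -0.040·x − 10.426·y = -169.342198
  82.244·x − 12.196·y = 2900.249167
det = -0.040·-12.196 − -10.426·82.244 = 857.963784
x = (-169.342198·-12.196 − -10.426·2900.249167) / 857.963784 = 37.651118
y = (-0.040·2900.249167 − -169.342198·82.244) / 857.963784 = 16.097847
|P − Q| = √((37.651118 − -20.590)² + (16.097847 − 21.631)²) = 58.503364

58.503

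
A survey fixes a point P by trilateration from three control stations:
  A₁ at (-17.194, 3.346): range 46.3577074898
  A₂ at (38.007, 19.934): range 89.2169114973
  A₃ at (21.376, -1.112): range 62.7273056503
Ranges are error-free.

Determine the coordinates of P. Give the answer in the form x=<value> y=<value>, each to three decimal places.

eq1: (x + 17.194)² + (y − 3.346)² = 46.3577074898²
eq2: (x − 38.007)² + (y − 19.934)² = 89.2169114973²
eq3: (x − 21.376)² + (y + 1.112)² = 62.7273056503²
eq2−eq3, eq2−eq1 (x²,y² cancel):
  -33.262·x − 42.092·y = 2641.215938
  -110.402·x − 33.176·y = 4275.553200
det = -33.262·-33.176 − -42.092·-110.402 = -3543.540872
x = (2641.215938·-33.176 − -42.092·4275.553200) / -3543.540872 = -26.059134
y = (-33.262·4275.553200 − 2641.215938·-110.402) / -3543.540872 = -42.156159

x=-26.059 y=-42.156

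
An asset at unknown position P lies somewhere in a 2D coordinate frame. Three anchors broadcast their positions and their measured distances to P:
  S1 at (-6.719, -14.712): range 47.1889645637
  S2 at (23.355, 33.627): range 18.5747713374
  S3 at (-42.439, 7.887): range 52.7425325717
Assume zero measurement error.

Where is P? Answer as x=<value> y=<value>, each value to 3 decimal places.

x=4.966 y=31.007

eq1: (x + 6.719)² + (y + 14.712)² = 47.1889645637²
eq2: (x − 23.355)² + (y − 33.627)² = 18.5747713374²
eq3: (x + 42.439)² + (y − 7.887)² = 52.7425325717²
eq3−eq2, eq3−eq1 (x²,y² cancel):
  131.588·x + 51.480·y = 2249.710276
  71.440·x − 45.198·y = -1046.709220
det = 131.588·-45.198 − 51.480·71.440 = -9625.245624
x = (2249.710276·-45.198 − 51.480·-1046.709220) / -9625.245624 = 4.965880
y = (131.588·-1046.709220 − 2249.710276·71.440) / -9625.245624 = 31.007383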